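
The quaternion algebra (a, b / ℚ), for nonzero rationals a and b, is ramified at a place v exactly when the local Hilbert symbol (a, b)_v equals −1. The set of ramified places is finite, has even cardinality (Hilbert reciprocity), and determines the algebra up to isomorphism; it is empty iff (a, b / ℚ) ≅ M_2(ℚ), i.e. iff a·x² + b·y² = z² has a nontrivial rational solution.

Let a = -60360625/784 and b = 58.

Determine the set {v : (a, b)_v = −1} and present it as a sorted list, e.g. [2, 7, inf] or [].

(a, b) ≡ (-96577, 58) mod (ℚ^×)²; places V = {2, 5, 7, 13, 17, 19, 23, 29, ∞}.
(a,b)_17: α=1, u≡6; β=0, v≡7 (mod 17); (6|17)=-1, (7|17)=-1; sign (−1)^0·-1^0·-1^1 = -1.
(a,b)_5: α=4, u≡2; β=0, v≡3 (mod 5); (2|5)=-1, (3|5)=-1; sign (−1)^0·-1^0·-1^4 = +1.
(a,b)_29: α=0, u≡4; β=1, v≡2 (mod 29); (4|29)=+1, (2|29)=-1; sign (−1)^0·+1^1·-1^0 = +1.
(a,b)_7: α=-2, u≡2; β=0, v≡2 (mod 7); (2|7)=+1, (2|7)=+1; sign (−1)^0·+1^0·+1^-2 = +1.
(a,b)_23: α=1, u≡20; β=0, v≡12 (mod 23); (20|23)=-1, (12|23)=+1; sign (−1)^0·-1^0·+1^1 = +1.
(a,b)_2: α=-4, β=1; u≡7, v≡5 (mod 8); ε(u)ε(v)=1·0, αω(v)=-4·1, βω(u)=1·0; sum ≡ 0  ⇒  +1.
(a,b)_19: α=1, u≡4; β=0, v≡1 (mod 19); (4|19)=+1, (1|19)=+1; sign (−1)^0·+1^0·+1^1 = +1.
(a,b)_13: α=1, u≡5; β=0, v≡6 (mod 13); (5|13)=-1, (6|13)=-1; sign (−1)^0·-1^0·-1^1 = -1.
(a,b)_∞: sgn(-96577)=−, sgn(58)=+, so +1.
|Ram(-96577, 58)| = 2, even; anisotropic at {13, 17}.

[13, 17]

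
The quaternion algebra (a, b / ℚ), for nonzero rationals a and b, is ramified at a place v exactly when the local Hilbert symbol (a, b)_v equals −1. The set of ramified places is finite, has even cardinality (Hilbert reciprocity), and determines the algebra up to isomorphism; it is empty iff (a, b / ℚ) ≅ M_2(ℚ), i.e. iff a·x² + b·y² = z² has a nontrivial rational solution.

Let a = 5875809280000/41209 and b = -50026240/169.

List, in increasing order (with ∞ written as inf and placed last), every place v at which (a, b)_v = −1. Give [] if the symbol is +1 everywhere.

[5, 11, 17, 19]

(a, b) ≡ (22, -1615) mod (ℚ^×)²; places V = {2, 5, 7, 11, 13, 17, 19, 29, ∞}.
(a,b)_7: α=-2, u≡2; β=0, v≡2 (mod 7); (2|7)=+1, (2|7)=+1; sign (−1)^0·+1^0·+1^-2 = +1.
(a,b)_2: α=13, β=8; u≡3, v≡1 (mod 8); ε(u)ε(v)=1·0, αω(v)=13·0, βω(u)=8·1; sum ≡ 0  ⇒  +1.
(a,b)_∞: sgn(22)=+, sgn(-1615)=−, so +1.
(a,b)_19: α=2, u≡18; β=1, v≡8 (mod 19); (18|19)=-1, (8|19)=-1; sign (−1)^0·-1^1·-1^2 = -1.
(a,b)_13: α=0, u≡3; β=-2, v≡9 (mod 13); (3|13)=+1, (9|13)=+1; sign (−1)^0·+1^-2·+1^0 = +1.
(a,b)_11: α=1, u≡10; β=2, v≡7 (mod 11); (10|11)=-1, (7|11)=-1; sign (−1)^0·-1^2·-1^1 = -1.
(a,b)_29: α=-2, u≡5; β=0, v≡16 (mod 29); (5|29)=+1, (16|29)=+1; sign (−1)^0·+1^0·+1^-2 = +1.
(a,b)_5: α=4, u≡2; β=1, v≡3 (mod 5); (2|5)=-1, (3|5)=-1; sign (−1)^0·-1^1·-1^4 = -1.
(a,b)_17: α=2, u≡12; β=1, v≡3 (mod 17); (12|17)=-1, (3|17)=-1; sign (−1)^0·-1^1·-1^2 = -1.
Ram(22, -1615) = {5, 11, 17, 19}; no ℚ_5-point on the conic.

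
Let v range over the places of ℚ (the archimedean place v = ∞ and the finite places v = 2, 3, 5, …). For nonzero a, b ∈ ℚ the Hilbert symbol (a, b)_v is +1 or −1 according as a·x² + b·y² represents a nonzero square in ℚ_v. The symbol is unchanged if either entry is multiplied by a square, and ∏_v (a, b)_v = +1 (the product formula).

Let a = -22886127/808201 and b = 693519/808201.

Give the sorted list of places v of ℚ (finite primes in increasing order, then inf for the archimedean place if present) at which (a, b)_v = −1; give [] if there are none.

(a, b) ≡ (-4807, 1311) mod (ℚ^×)²; places V = {2, 3, 11, 19, 23, 29, 31, ∞}.
(a,b)_19: α=1, u≡14; β=1, v≡18 (mod 19); (14|19)=-1, (18|19)=-1; sign (−1)^1·-1^1·-1^1 = -1.
(a,b)_∞: sgn(-4807)=−, sgn(1311)=+, so +1.
(a,b)_23: α=3, u≡7; β=3, v≡20 (mod 23); (7|23)=-1, (20|23)=-1; sign (−1)^1·-1^3·-1^3 = -1.
(a,b)_3: α=2, u≡2; β=1, v≡2 (mod 3); (2|3)=-1, (2|3)=-1; sign (−1)^0·-1^1·-1^2 = -1.
(a,b)_29: α=-2, u≡16; β=-2, v≡25 (mod 29); (16|29)=+1, (25|29)=+1; sign (−1)^0·+1^-2·+1^-2 = +1.
(a,b)_11: α=1, u≡3; β=0, v≡10 (mod 11); (3|11)=+1, (10|11)=-1; sign (−1)^0·+1^0·-1^1 = -1.
(a,b)_31: α=-2, u≡22; β=-2, v≡20 (mod 31); (22|31)=-1, (20|31)=+1; sign (−1)^0·-1^-2·+1^-2 = +1.
(a,b)_2: α=0, β=0; u≡1, v≡7 (mod 8); ε(u)ε(v)=0·1, αω(v)=0·0, βω(u)=0·0; sum ≡ 0  ⇒  +1.
|Ram(-4807, 1311)| = 4, even; anisotropic at {3, 11, 19, 23}.

[3, 11, 19, 23]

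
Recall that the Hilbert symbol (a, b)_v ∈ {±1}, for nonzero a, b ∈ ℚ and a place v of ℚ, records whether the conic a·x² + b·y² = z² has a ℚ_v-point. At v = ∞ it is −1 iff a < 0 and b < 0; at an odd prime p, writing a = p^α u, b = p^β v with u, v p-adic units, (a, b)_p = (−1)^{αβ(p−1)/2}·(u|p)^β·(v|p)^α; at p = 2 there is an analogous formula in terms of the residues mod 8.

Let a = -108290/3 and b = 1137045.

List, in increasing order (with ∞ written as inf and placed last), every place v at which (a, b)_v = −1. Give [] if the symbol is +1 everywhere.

(a, b) ≡ (-6630, 23205) mod (ℚ^×)²; places V = {2, 3, 5, 7, 13, 17, ∞}.
(a,b)_17: α=1, u≡13; β=1, v≡7 (mod 17); (13|17)=+1, (7|17)=-1; sign (−1)^0·+1^1·-1^1 = -1.
(a,b)_7: α=2, u≡3; β=3, v≡4 (mod 7); (3|7)=-1, (4|7)=+1; sign (−1)^0·-1^3·+1^2 = -1.
(a,b)_∞: sgn(-6630)=−, sgn(23205)=+, so +1.
(a,b)_2: α=1, β=0; u≡5, v≡5 (mod 8); ε(u)ε(v)=0·0, αω(v)=1·1, βω(u)=0·1; sum ≡ 1  ⇒  -1.
(a,b)_3: α=-1, u≡1; β=1, v≡1 (mod 3); (1|3)=+1, (1|3)=+1; sign (−1)^1·+1^1·+1^-1 = -1.
(a,b)_5: α=1, u≡4; β=1, v≡4 (mod 5); (4|5)=+1, (4|5)=+1; sign (−1)^0·+1^1·+1^1 = +1.
(a,b)_13: α=1, u≡1; β=1, v≡1 (mod 13); (1|13)=+1, (1|13)=+1; sign (−1)^0·+1^1·+1^1 = +1.
Ram(-6630, 23205) = {2, 3, 7, 17}; no ℚ_2-point on the conic.

[2, 3, 7, 17]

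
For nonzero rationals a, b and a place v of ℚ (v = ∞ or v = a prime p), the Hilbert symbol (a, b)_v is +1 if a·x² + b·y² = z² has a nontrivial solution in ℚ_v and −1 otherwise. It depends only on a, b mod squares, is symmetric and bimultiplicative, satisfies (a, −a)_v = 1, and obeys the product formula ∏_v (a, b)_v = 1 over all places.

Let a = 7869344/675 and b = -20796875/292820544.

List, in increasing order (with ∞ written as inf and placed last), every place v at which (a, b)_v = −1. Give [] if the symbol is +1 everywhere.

[2, 7, 11, 19]

(a, b) ≡ (798, -11) mod (ℚ^×)²; places V = {2, 3, 5, 7, 11, 19, 23, 31, 43, ∞}.
(a,b)_7: α=1, u≡2; β=0, v≡3 (mod 7); (2|7)=+1, (3|7)=-1; sign (−1)^0·+1^0·-1^1 = -1.
(a,b)_∞: sgn(798)=+, sgn(-11)=−, so +1.
(a,b)_11: α=0, u≡8; β=3, v≡10 (mod 11); (8|11)=-1, (10|11)=-1; sign (−1)^0·-1^3·-1^0 = -1.
(a,b)_43: α=2, u≡10; β=0, v≡8 (mod 43); (10|43)=+1, (8|43)=-1; sign (−1)^0·+1^0·-1^2 = +1.
(a,b)_3: α=-3, u≡2; β=-2, v≡1 (mod 3); (2|3)=-1, (1|3)=+1; sign (−1)^0·-1^-2·+1^-3 = +1.
(a,b)_5: α=-2, u≡2; β=6, v≡1 (mod 5); (2|5)=-1, (1|5)=+1; sign (−1)^0·-1^6·+1^-2 = +1.
(a,b)_2: α=5, β=-6; u≡7, v≡5 (mod 8); ε(u)ε(v)=1·0, αω(v)=5·1, βω(u)=-6·0; sum ≡ 1  ⇒  -1.
(a,b)_19: α=1, u≡9; β=0, v≡8 (mod 19); (9|19)=+1, (8|19)=-1; sign (−1)^0·+1^0·-1^1 = -1.
(a,b)_23: α=0, u≡4; β=-2, v≡9 (mod 23); (4|23)=+1, (9|23)=+1; sign (−1)^0·+1^-2·+1^0 = +1.
(a,b)_31: α=0, u≡23; β=-2, v≡19 (mod 31); (23|31)=-1, (19|31)=+1; sign (−1)^0·-1^-2·+1^0 = +1.
(798, -11 / ℚ) ramifies at {2, 7, 11, 19}: a division algebra.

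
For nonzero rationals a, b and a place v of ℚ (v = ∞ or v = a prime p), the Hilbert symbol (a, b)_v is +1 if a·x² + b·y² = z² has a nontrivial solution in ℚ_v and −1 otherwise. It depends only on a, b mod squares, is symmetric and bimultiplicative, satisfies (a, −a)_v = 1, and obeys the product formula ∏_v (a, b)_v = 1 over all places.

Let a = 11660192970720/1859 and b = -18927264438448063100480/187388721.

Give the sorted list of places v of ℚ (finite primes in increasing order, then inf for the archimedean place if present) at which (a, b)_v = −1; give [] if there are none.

[7, 31]

Mod squares: a ≡ 76837530, b ≡ -40145. Check v ∈ {∞, 2, 3, 5, 7, 11, 13, 17, 19, 29, 31, 37}.
v=5: a=5^1·(≡1), b=5^1·(≡4) mod 5; (1|5)=+1, (4|5)=+1; (−1)^{1·1·2}·(+1)^1·(+1)^1 = +1.
v=37: a=37^1·(≡16), b=37^1·(≡33) mod 37; (16|37)=+1, (33|37)=+1; (−1)^{1·1·18}·(+1)^1·(+1)^1 = +1.
v=31: a=31^1·(≡1), b=31^1·(≡9) mod 31; (1|31)=+1, (9|31)=+1; (−1)^{1·1·15}·(+1)^1·(+1)^1 = -1.
v=29: a=29^1·(≡26), b=29^2·(≡6) mod 29; (26|29)=-1, (6|29)=+1; (−1)^{1·2·14}·(-1)^2·(+1)^1 = +1.
v=2: v_2(a)=5, v_2(b)=6; units ≡ 5, 7 (mod 8); ε·ε+αω+βω = 0·1+5·0+6·1 ≡ 0  ⇒  (a,b)_2 = +1.
v=7: a=7^1·(≡6), b=7^5·(≡3) mod 7; (6|7)=-1, (3|7)=-1; (−1)^{1·5·3}·(-1)^5·(-1)^1 = -1.
v=17: a=17^2·(≡7), b=17^4·(≡2) mod 17; (7|17)=-1, (2|17)=+1; (−1)^{2·4·8}·(-1)^4·(+1)^2 = +1.
v=3: a=3^1·(≡1), b=3^-8·(≡1) mod 3; (1|3)=+1, (1|3)=+1; (−1)^{1·-8·1}·(+1)^-8·(+1)^1 = +1.
v=19: a=19^2·(≡14), b=19^2·(≡13) mod 19; (14|19)=-1, (13|19)=-1; (−1)^{2·2·9}·(-1)^2·(-1)^2 = +1.
v=11: a=11^-1·(≡2), b=11^2·(≡9) mod 11; (2|11)=-1, (9|11)=+1; (−1)^{-1·2·5}·(-1)^2·(+1)^-1 = +1.
v=∞: 76837530 > 0 and -40145 < 0  ⇒  (a,b)_∞ = +1.
v=13: a=13^-2·(≡9), b=13^-4·(≡3) mod 13; (9|13)=+1, (3|13)=+1; (−1)^{-2·-4·6}·(+1)^-4·(+1)^-2 = +1.
Ram(76837530, -40145) = {7, 31}; no ℚ_7-point on the conic.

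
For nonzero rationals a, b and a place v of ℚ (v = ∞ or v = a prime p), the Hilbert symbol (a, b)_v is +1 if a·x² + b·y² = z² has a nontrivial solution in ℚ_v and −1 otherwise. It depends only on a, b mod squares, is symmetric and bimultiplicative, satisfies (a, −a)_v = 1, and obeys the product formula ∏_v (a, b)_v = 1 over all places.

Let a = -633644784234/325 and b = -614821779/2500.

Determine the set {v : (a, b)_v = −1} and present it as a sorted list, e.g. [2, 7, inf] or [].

(a, b) ≡ (-3458, -236379) mod (ℚ^×)²; places V = {2, 3, 5, 7, 11, 13, 17, 19, 29, ∞}.
(a,b)_3: α=4, u≡1; β=3, v≡2 (mod 3); (1|3)=+1, (2|3)=-1; sign (−1)^0·+1^3·-1^4 = +1.
(a,b)_13: α=-1, u≡7; β=1, v≡1 (mod 13); (7|13)=-1, (1|13)=+1; sign (−1)^0·-1^1·+1^-1 = -1.
(a,b)_11: α=2, u≡2; β=1, v≡1 (mod 11); (2|11)=-1, (1|11)=+1; sign (−1)^0·-1^1·+1^2 = -1.
(a,b)_5: α=-2, u≡2; β=-4, v≡4 (mod 5); (2|5)=-1, (4|5)=+1; sign (−1)^0·-1^-4·+1^-2 = +1.
(a,b)_7: α=1, u≡5; β=0, v≡2 (mod 7); (5|7)=-1, (2|7)=+1; sign (−1)^0·-1^0·+1^1 = +1.
(a,b)_19: α=1, u≡2; β=1, v≡1 (mod 19); (2|19)=-1, (1|19)=+1; sign (−1)^1·-1^1·+1^1 = +1.
(a,b)_17: α=2, u≡12; β=2, v≡3 (mod 17); (12|17)=-1, (3|17)=-1; sign (−1)^0·-1^2·-1^2 = +1.
(a,b)_2: α=1, β=-2; u≡7, v≡5 (mod 8); ε(u)ε(v)=1·0, αω(v)=1·1, βω(u)=-2·0; sum ≡ 1  ⇒  -1.
(a,b)_29: α=2, u≡4; β=1, v≡3 (mod 29); (4|29)=+1, (3|29)=-1; sign (−1)^0·+1^1·-1^2 = +1.
(a,b)_∞: sgn(-3458)=−, sgn(-236379)=−, so -1.
Ram(-3458, -236379) = {2, 11, 13, ∞}; no ℚ_2-point on the conic.

[2, 11, 13, inf]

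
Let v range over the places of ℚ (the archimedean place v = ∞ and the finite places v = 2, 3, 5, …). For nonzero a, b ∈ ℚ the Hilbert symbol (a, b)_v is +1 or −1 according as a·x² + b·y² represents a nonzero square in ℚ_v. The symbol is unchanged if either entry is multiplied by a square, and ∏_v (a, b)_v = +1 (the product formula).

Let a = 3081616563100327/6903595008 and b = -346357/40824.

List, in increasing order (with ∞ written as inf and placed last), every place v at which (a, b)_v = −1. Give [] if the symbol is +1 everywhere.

Mod squares: a ≡ 14, b ≡ -3542. Check v ∈ {∞, 2, 3, 7, 11, 17, 19, 23, 37}.
v=17: a=17^-2·(≡11), b=17^0·(≡5) mod 17; (11|17)=-1, (5|17)=-1; (−1)^{-2·0·8}·(-1)^0·(-1)^-2 = +1.
v=19: a=19^8·(≡10), b=19^0·(≡9) mod 19; (10|19)=-1, (9|19)=+1; (−1)^{8·0·9}·(-1)^0·(+1)^8 = +1.
v=7: a=7^3·(≡1), b=7^-1·(≡3) mod 7; (1|7)=+1, (3|7)=-1; (−1)^{3·-1·3}·(+1)^-1·(-1)^3 = +1.
v=3: a=3^-6·(≡2), b=3^-6·(≡1) mod 3; (2|3)=-1, (1|3)=+1; (−1)^{-6·-6·1}·(-1)^-6·(+1)^-6 = +1.
v=23: a=23^2·(≡19), b=23^1·(≡17) mod 23; (19|23)=-1, (17|23)=-1; (−1)^{2·1·11}·(-1)^1·(-1)^2 = -1.
v=∞: 14 > 0 and -3542 < 0  ⇒  (a,b)_∞ = +1.
v=37: a=37^0·(≡32), b=37^2·(≡9) mod 37; (32|37)=-1, (9|37)=+1; (−1)^{0·2·18}·(-1)^2·(+1)^0 = +1.
v=2: v_2(a)=-15, v_2(b)=-3; units ≡ 7, 5 (mod 8); ε·ε+αω+βω = 1·0+-15·1+-3·0 ≡ 1  ⇒  (a,b)_2 = -1.
v=11: a=11^0·(≡5), b=11^1·(≡2) mod 11; (5|11)=+1, (2|11)=-1; (−1)^{0·1·5}·(+1)^1·(-1)^0 = +1.
Ram(14, -3542) = {2, 23}; no ℚ_2-point on the conic.

[2, 23]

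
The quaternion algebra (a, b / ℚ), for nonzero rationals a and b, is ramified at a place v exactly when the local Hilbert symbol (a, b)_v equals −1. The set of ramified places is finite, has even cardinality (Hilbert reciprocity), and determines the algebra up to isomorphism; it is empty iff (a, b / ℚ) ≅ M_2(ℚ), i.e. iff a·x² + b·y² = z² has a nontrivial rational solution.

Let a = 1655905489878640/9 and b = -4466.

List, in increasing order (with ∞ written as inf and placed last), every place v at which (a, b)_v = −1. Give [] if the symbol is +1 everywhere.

Mod squares: a ≡ 1015, b ≡ -4466. Check v ∈ {∞, 2, 3, 5, 7, 11, 13, 29}.
v=13: a=13^2·(≡12), b=13^0·(≡6) mod 13; (12|13)=+1, (6|13)=-1; (−1)^{2·0·6}·(+1)^0·(-1)^2 = +1.
v=29: a=29^3·(≡23), b=29^1·(≡20) mod 29; (23|29)=+1, (20|29)=+1; (−1)^{3·1·14}·(+1)^1·(+1)^3 = +1.
v=7: a=7^3·(≡6), b=7^1·(≡6) mod 7; (6|7)=-1, (6|7)=-1; (−1)^{3·1·3}·(-1)^1·(-1)^3 = -1.
v=2: v_2(a)=4, v_2(b)=1; units ≡ 7, 7 (mod 8); ε·ε+αω+βω = 1·1+4·0+1·0 ≡ 1  ⇒  (a,b)_2 = -1.
v=11: a=11^4·(≡9), b=11^1·(≡1) mod 11; (9|11)=+1, (1|11)=+1; (−1)^{4·1·5}·(+1)^1·(+1)^4 = +1.
v=∞: 1015 > 0 and -4466 < 0  ⇒  (a,b)_∞ = +1.
v=3: a=3^-2·(≡1), b=3^0·(≡1) mod 3; (1|3)=+1, (1|3)=+1; (−1)^{-2·0·1}·(+1)^0·(+1)^-2 = +1.
v=5: a=5^1·(≡2), b=5^0·(≡4) mod 5; (2|5)=-1, (4|5)=+1; (−1)^{1·0·2}·(-1)^0·(+1)^1 = +1.
|Ram(1015, -4466)| = 2, even; anisotropic at {2, 7}.

[2, 7]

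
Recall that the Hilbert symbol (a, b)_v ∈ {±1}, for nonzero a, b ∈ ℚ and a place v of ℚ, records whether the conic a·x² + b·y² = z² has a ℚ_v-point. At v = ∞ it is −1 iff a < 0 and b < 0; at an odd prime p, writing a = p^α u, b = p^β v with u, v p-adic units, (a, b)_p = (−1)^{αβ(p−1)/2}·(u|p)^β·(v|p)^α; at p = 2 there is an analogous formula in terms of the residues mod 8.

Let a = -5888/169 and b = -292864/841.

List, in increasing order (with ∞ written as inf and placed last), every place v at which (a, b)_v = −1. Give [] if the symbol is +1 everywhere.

(a, b) ≡ (-23, -286) mod (ℚ^×)²; places V = {2, 11, 13, 23, 29, ∞}.
(a,b)_13: α=-2, u≡1; β=1, v≡3 (mod 13); (1|13)=+1, (3|13)=+1; sign (−1)^0·+1^1·+1^-2 = +1.
(a,b)_∞: sgn(-23)=−, sgn(-286)=−, so -1.
(a,b)_29: α=0, u≡6; β=-2, v≡7 (mod 29); (6|29)=+1, (7|29)=+1; sign (−1)^0·+1^-2·+1^0 = +1.
(a,b)_11: α=0, u≡2; β=1, v≡8 (mod 11); (2|11)=-1, (8|11)=-1; sign (−1)^0·-1^1·-1^0 = -1.
(a,b)_2: α=8, β=11; u≡1, v≡1 (mod 8); ε(u)ε(v)=0·0, αω(v)=8·0, βω(u)=11·0; sum ≡ 0  ⇒  +1.
(a,b)_23: α=1, u≡14; β=0, v≡12 (mod 23); (14|23)=-1, (12|23)=+1; sign (−1)^0·-1^0·+1^1 = +1.
|Ram(-23, -286)| = 2, even; anisotropic at {11, ∞}.

[11, inf]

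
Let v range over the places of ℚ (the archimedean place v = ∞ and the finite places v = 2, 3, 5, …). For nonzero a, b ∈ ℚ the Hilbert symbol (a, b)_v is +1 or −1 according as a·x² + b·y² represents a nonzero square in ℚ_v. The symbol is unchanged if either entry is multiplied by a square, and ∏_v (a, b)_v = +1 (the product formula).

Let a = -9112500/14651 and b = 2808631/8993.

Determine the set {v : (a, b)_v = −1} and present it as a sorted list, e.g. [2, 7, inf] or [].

Mod squares: a ≡ -1495, b ≡ 527. Check v ∈ {∞, 2, 3, 5, 7, 13, 17, 23, 31, 43}.
v=3: a=3^6·(≡2), b=3^0·(≡2) mod 3; (2|3)=-1, (2|3)=-1; (−1)^{6·0·1}·(-1)^0·(-1)^6 = +1.
v=13: a=13^-1·(≡5), b=13^0·(≡2) mod 13; (5|13)=-1, (2|13)=-1; (−1)^{-1·0·6}·(-1)^0·(-1)^-1 = -1.
v=31: a=31^0·(≡30), b=31^1·(≡27) mod 31; (30|31)=-1, (27|31)=-1; (−1)^{0·1·15}·(-1)^1·(-1)^0 = -1.
v=5: a=5^5·(≡4), b=5^0·(≡2) mod 5; (4|5)=+1, (2|5)=-1; (−1)^{5·0·2}·(+1)^0·(-1)^5 = -1.
v=2: v_2(a)=2, v_2(b)=0; units ≡ 1, 7 (mod 8); ε·ε+αω+βω = 0·1+2·0+0·0 ≡ 0  ⇒  (a,b)_2 = +1.
v=∞: -1495 < 0 and 527 > 0  ⇒  (a,b)_∞ = +1.
v=7: a=7^-2·(≡6), b=7^2·(≡2) mod 7; (6|7)=-1, (2|7)=+1; (−1)^{-2·2·3}·(-1)^2·(+1)^-2 = +1.
v=23: a=23^-1·(≡12), b=23^-2·(≡10) mod 23; (12|23)=+1, (10|23)=-1; (−1)^{-1·-2·11}·(+1)^-2·(-1)^-1 = -1.
v=43: a=43^0·(≡38), b=43^2·(≡31) mod 43; (38|43)=+1, (31|43)=+1; (−1)^{0·2·21}·(+1)^2·(+1)^0 = +1.
v=17: a=17^0·(≡8), b=17^-1·(≡5) mod 17; (8|17)=+1, (5|17)=-1; (−1)^{0·-1·8}·(+1)^-1·(-1)^0 = +1.
(-1495, 527 / ℚ) ramifies at {5, 13, 23, 31}: a division algebra.

[5, 13, 23, 31]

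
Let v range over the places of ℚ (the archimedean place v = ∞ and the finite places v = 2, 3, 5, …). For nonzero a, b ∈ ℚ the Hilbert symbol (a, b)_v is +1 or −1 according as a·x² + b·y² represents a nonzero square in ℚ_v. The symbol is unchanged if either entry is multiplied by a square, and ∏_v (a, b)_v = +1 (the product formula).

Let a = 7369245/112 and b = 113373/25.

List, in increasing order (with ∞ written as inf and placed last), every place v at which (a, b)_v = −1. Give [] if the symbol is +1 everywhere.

(a, b) ≡ (33915, 12597) mod (ℚ^×)²; places V = {2, 3, 5, 7, 13, 17, 19, ∞}.
(a,b)_7: α=-1, u≡1; β=0, v≡2 (mod 7); (1|7)=+1, (2|7)=+1; sign (−1)^0·+1^0·+1^-1 = +1.
(a,b)_∞: sgn(33915)=+, sgn(12597)=+, so +1.
(a,b)_17: α=1, u≡7; β=1, v≡7 (mod 17); (7|17)=-1, (7|17)=-1; sign (−1)^0·-1^1·-1^1 = +1.
(a,b)_2: α=-4, β=0; u≡3, v≡5 (mod 8); ε(u)ε(v)=1·0, αω(v)=-4·1, βω(u)=0·1; sum ≡ 0  ⇒  +1.
(a,b)_13: α=2, u≡2; β=1, v≡2 (mod 13); (2|13)=-1, (2|13)=-1; sign (−1)^0·-1^1·-1^2 = -1.
(a,b)_5: α=1, u≡2; β=-2, v≡3 (mod 5); (2|5)=-1, (3|5)=-1; sign (−1)^0·-1^-2·-1^1 = -1.
(a,b)_3: α=3, u≡1; β=3, v≡2 (mod 3); (1|3)=+1, (2|3)=-1; sign (−1)^1·+1^3·-1^3 = +1.
(a,b)_19: α=1, u≡15; β=1, v≡16 (mod 19); (15|19)=-1, (16|19)=+1; sign (−1)^1·-1^1·+1^1 = +1.
Ram(33915, 12597) = {5, 13}; no ℚ_5-point on the conic.

[5, 13]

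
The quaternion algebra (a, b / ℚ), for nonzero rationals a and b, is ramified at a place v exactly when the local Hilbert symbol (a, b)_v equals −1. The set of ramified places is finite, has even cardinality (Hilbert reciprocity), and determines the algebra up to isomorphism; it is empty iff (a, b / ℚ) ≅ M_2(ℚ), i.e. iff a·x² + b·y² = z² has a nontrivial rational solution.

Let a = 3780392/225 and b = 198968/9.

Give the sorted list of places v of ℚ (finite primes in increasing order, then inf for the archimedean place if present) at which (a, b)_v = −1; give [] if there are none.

Mod squares: a ≡ 2618, b ≡ 49742. Check v ∈ {∞, 2, 3, 5, 7, 11, 17, 19}.
v=11: a=11^1·(≡2), b=11^1·(≡9) mod 11; (2|11)=-1, (9|11)=+1; (−1)^{1·1·5}·(-1)^1·(+1)^1 = +1.
v=17: a=17^1·(≡4), b=17^1·(≡16) mod 17; (4|17)=+1, (16|17)=+1; (−1)^{1·1·8}·(+1)^1·(+1)^1 = +1.
v=7: a=7^1·(≡6), b=7^1·(≡2) mod 7; (6|7)=-1, (2|7)=+1; (−1)^{1·1·3}·(-1)^1·(+1)^1 = +1.
v=2: v_2(a)=3, v_2(b)=3; units ≡ 5, 7 (mod 8); ε·ε+αω+βω = 0·1+3·0+3·1 ≡ 1  ⇒  (a,b)_2 = -1.
v=3: a=3^-2·(≡2), b=3^-2·(≡2) mod 3; (2|3)=-1, (2|3)=-1; (−1)^{-2·-2·1}·(-1)^-2·(-1)^-2 = +1.
v=5: a=5^-2·(≡3), b=5^0·(≡2) mod 5; (3|5)=-1, (2|5)=-1; (−1)^{-2·0·2}·(-1)^0·(-1)^-2 = +1.
v=19: a=19^2·(≡18), b=19^1·(≡13) mod 19; (18|19)=-1, (13|19)=-1; (−1)^{2·1·9}·(-1)^1·(-1)^2 = -1.
v=∞: 2618 > 0 and 49742 > 0  ⇒  (a,b)_∞ = +1.
(2618, 49742 / ℚ) ramifies at {2, 19}: a division algebra.

[2, 19]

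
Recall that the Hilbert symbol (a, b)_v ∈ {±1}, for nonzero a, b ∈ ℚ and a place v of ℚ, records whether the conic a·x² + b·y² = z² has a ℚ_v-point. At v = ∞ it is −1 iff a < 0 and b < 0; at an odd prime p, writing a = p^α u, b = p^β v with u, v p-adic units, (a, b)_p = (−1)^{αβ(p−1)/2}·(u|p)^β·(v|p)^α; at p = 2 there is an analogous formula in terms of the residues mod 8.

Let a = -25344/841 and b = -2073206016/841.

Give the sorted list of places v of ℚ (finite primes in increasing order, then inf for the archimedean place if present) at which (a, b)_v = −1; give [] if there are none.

Mod squares: a ≡ -11, b ≡ -21. Check v ∈ {∞, 2, 3, 7, 11, 23, 29}.
v=3: a=3^2·(≡1), b=3^7·(≡2) mod 3; (1|3)=+1, (2|3)=-1; (−1)^{2·7·1}·(+1)^7·(-1)^2 = +1.
v=2: v_2(a)=8, v_2(b)=8; units ≡ 5, 3 (mod 8); ε·ε+αω+βω = 0·1+8·1+8·1 ≡ 0  ⇒  (a,b)_2 = +1.
v=29: a=29^-2·(≡2), b=29^-2·(≡11) mod 29; (2|29)=-1, (11|29)=-1; (−1)^{-2·-2·14}·(-1)^-2·(-1)^-2 = +1.
v=11: a=11^1·(≡10), b=11^0·(≡4) mod 11; (10|11)=-1, (4|11)=+1; (−1)^{1·0·5}·(-1)^0·(+1)^1 = +1.
v=7: a=7^0·(≡3), b=7^1·(≡1) mod 7; (3|7)=-1, (1|7)=+1; (−1)^{0·1·3}·(-1)^1·(+1)^0 = -1.
v=∞: -11 < 0 and -21 < 0  ⇒  (a,b)_∞ = -1.
v=23: a=23^0·(≡9), b=23^2·(≡18) mod 23; (9|23)=+1, (18|23)=+1; (−1)^{0·2·11}·(+1)^2·(+1)^0 = +1.
Ram(-11, -21) = {7, ∞}; no ℚ_7-point on the conic.

[7, inf]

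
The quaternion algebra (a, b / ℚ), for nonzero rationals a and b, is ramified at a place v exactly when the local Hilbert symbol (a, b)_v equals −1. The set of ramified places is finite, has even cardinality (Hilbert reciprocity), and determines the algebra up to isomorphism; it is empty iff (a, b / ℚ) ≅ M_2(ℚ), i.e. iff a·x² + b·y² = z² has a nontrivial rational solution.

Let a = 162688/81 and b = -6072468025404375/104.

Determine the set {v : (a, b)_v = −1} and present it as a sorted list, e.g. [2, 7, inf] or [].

[2, 13, 31, 41]

Mod squares: a ≡ 2542, b ≡ -2206022. Check v ∈ {∞, 2, 3, 5, 7, 13, 17, 23, 29, 31, 41}.
v=41: a=41^1·(≡9), b=41^2·(≡19) mod 41; (9|41)=+1, (19|41)=-1; (−1)^{1·2·20}·(+1)^2·(-1)^1 = -1.
v=7: a=7^0·(≡2), b=7^1·(≡4) mod 7; (2|7)=+1, (4|7)=+1; (−1)^{0·1·3}·(+1)^1·(+1)^0 = +1.
v=23: a=23^0·(≡18), b=23^1·(≡7) mod 23; (18|23)=+1, (7|23)=-1; (−1)^{0·1·11}·(+1)^1·(-1)^0 = +1.
v=∞: 2542 > 0 and -2206022 < 0  ⇒  (a,b)_∞ = +1.
v=13: a=13^0·(≡2), b=13^-1·(≡2) mod 13; (2|13)=-1, (2|13)=-1; (−1)^{0·-1·6}·(-1)^-1·(-1)^0 = -1.
v=3: a=3^-4·(≡1), b=3^4·(≡1) mod 3; (1|3)=+1, (1|3)=+1; (−1)^{-4·4·1}·(+1)^4·(+1)^-4 = +1.
v=5: a=5^0·(≡3), b=5^4·(≡2) mod 5; (3|5)=-1, (2|5)=-1; (−1)^{0·4·2}·(-1)^4·(-1)^0 = +1.
v=31: a=31^1·(≡7), b=31^1·(≡19) mod 31; (7|31)=+1, (19|31)=+1; (−1)^{1·1·15}·(+1)^1·(+1)^1 = -1.
v=29: a=29^0·(≡10), b=29^2·(≡2) mod 29; (10|29)=-1, (2|29)=-1; (−1)^{0·2·14}·(-1)^2·(-1)^0 = +1.
v=17: a=17^0·(≡9), b=17^1·(≡5) mod 17; (9|17)=+1, (5|17)=-1; (−1)^{0·1·8}·(+1)^1·(-1)^0 = +1.
v=2: v_2(a)=7, v_2(b)=-3; units ≡ 7, 5 (mod 8); ε·ε+αω+βω = 1·0+7·1+-3·0 ≡ 1  ⇒  (a,b)_2 = -1.
|Ram(2542, -2206022)| = 4, even; anisotropic at {2, 13, 31, 41}.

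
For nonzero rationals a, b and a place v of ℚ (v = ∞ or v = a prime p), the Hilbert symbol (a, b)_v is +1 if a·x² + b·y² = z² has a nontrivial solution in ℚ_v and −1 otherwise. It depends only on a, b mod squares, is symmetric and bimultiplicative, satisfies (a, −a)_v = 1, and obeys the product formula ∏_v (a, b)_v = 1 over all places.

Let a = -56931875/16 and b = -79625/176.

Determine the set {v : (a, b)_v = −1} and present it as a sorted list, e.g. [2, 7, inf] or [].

Mod squares: a ≡ -11, b ≡ -715. Check v ∈ {∞, 2, 5, 7, 11, 13}.
v=7: a=7^2·(≡3), b=7^2·(≡6) mod 7; (3|7)=-1, (6|7)=-1; (−1)^{2·2·3}·(-1)^2·(-1)^2 = +1.
v=∞: -11 < 0 and -715 < 0  ⇒  (a,b)_∞ = -1.
v=11: a=11^1·(≡8), b=11^-1·(≡3) mod 11; (8|11)=-1, (3|11)=+1; (−1)^{1·-1·5}·(-1)^-1·(+1)^1 = +1.
v=2: v_2(a)=-4, v_2(b)=-4; units ≡ 5, 5 (mod 8); ε·ε+αω+βω = 0·0+-4·1+-4·1 ≡ 0  ⇒  (a,b)_2 = +1.
v=5: a=5^4·(≡4), b=5^3·(≡3) mod 5; (4|5)=+1, (3|5)=-1; (−1)^{4·3·2}·(+1)^3·(-1)^4 = +1.
v=13: a=13^2·(≡11), b=13^1·(≡9) mod 13; (11|13)=-1, (9|13)=+1; (−1)^{2·1·6}·(-1)^1·(+1)^2 = -1.
|Ram(-11, -715)| = 2, even; anisotropic at {13, ∞}.

[13, inf]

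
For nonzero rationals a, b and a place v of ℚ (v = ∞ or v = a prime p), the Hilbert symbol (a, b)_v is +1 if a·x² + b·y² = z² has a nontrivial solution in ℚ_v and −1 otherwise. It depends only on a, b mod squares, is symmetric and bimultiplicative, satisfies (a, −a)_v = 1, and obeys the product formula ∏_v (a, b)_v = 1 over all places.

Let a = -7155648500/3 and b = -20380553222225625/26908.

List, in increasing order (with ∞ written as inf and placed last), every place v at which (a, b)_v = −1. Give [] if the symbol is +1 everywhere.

[3, 5, 7, 13, 17, inf]

Mod squares: a ≡ -255255, b ≡ -7. Check v ∈ {∞, 2, 3, 5, 7, 11, 13, 17, 29, 31}.
v=5: a=5^3·(≡4), b=5^4·(≡3) mod 5; (4|5)=+1, (3|5)=-1; (−1)^{3·4·2}·(+1)^4·(-1)^3 = -1.
v=∞: -255255 < 0 and -7 < 0  ⇒  (a,b)_∞ = -1.
v=2: v_2(a)=2, v_2(b)=-2; units ≡ 1, 1 (mod 8); ε·ε+αω+βω = 0·0+2·0+-2·0 ≡ 0  ⇒  (a,b)_2 = +1.
v=7: a=7^1·(≡5), b=7^-1·(≡5) mod 7; (5|7)=-1, (5|7)=-1; (−1)^{1·-1·3}·(-1)^-1·(-1)^1 = -1.
v=31: a=31^0·(≡21), b=31^-2·(≡17) mod 31; (21|31)=-1, (17|31)=-1; (−1)^{0·-2·15}·(-1)^-2·(-1)^0 = +1.
v=3: a=3^-1·(≡1), b=3^8·(≡2) mod 3; (1|3)=+1, (2|3)=-1; (−1)^{-1·8·1}·(+1)^8·(-1)^-1 = -1.
v=17: a=17^1·(≡9), b=17^2·(≡7) mod 17; (9|17)=+1, (7|17)=-1; (−1)^{1·2·8}·(+1)^2·(-1)^1 = -1.
v=29: a=29^2·(≡14), b=29^2·(≡4) mod 29; (14|29)=-1, (4|29)=+1; (−1)^{2·2·14}·(-1)^2·(+1)^2 = +1.
v=13: a=13^1·(≡7), b=13^2·(≡5) mod 13; (7|13)=-1, (5|13)=-1; (−1)^{1·2·6}·(-1)^2·(-1)^1 = -1.
v=11: a=11^1·(≡4), b=11^2·(≡3) mod 11; (4|11)=+1, (3|11)=+1; (−1)^{1·2·5}·(+1)^2·(+1)^1 = +1.
|Ram(-255255, -7)| = 6, even; anisotropic at {3, 5, 7, 13, 17, ∞}.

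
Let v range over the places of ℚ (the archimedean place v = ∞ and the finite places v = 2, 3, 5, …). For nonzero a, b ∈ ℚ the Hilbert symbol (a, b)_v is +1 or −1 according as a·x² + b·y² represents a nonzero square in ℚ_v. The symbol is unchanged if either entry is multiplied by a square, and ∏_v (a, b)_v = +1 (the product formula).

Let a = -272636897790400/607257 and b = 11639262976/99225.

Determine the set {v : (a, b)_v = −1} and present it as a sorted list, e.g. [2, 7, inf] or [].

Mod squares: a ≡ -147407, b ≡ 391. Check v ∈ {∞, 2, 3, 5, 7, 11, 13, 17, 23, 29, 31}.
v=17: a=17^-1·(≡9), b=17^1·(≡7) mod 17; (9|17)=+1, (7|17)=-1; (−1)^{-1·1·8}·(+1)^1·(-1)^-1 = -1.
v=29: a=29^1·(≡8), b=29^0·(≡14) mod 29; (8|29)=-1, (14|29)=-1; (−1)^{1·0·14}·(-1)^0·(-1)^1 = -1.
v=2: v_2(a)=6, v_2(b)=8; units ≡ 1, 7 (mod 8); ε·ε+αω+βω = 0·1+6·0+8·0 ≡ 0  ⇒  (a,b)_2 = +1.
v=11: a=11^2·(≡1), b=11^2·(≡10) mod 11; (1|11)=+1, (10|11)=-1; (−1)^{2·2·5}·(+1)^2·(-1)^2 = +1.
v=5: a=5^2·(≡2), b=5^-2·(≡4) mod 5; (2|5)=-1, (4|5)=+1; (−1)^{2·-2·2}·(-1)^-2·(+1)^2 = +1.
v=23: a=23^1·(≡6), b=23^1·(≡19) mod 23; (6|23)=+1, (19|23)=-1; (−1)^{1·1·11}·(+1)^1·(-1)^1 = +1.
v=13: a=13^3·(≡3), b=13^0·(≡9) mod 13; (3|13)=+1, (9|13)=+1; (−1)^{3·0·6}·(+1)^0·(+1)^3 = +1.
v=∞: -147407 < 0 and 391 > 0  ⇒  (a,b)_∞ = +1.
v=7: a=7^-2·(≡6), b=7^-2·(≡6) mod 7; (6|7)=-1, (6|7)=-1; (−1)^{-2·-2·3}·(-1)^-2·(-1)^-2 = +1.
v=3: a=3^-6·(≡1), b=3^-4·(≡1) mod 3; (1|3)=+1, (1|3)=+1; (−1)^{-6·-4·1}·(+1)^-4·(+1)^-6 = +1.
v=31: a=31^2·(≡26), b=31^2·(≡14) mod 31; (26|31)=-1, (14|31)=+1; (−1)^{2·2·15}·(-1)^2·(+1)^2 = +1.
(-147407, 391 / ℚ) ramifies at {17, 29}: a division algebra.

[17, 29]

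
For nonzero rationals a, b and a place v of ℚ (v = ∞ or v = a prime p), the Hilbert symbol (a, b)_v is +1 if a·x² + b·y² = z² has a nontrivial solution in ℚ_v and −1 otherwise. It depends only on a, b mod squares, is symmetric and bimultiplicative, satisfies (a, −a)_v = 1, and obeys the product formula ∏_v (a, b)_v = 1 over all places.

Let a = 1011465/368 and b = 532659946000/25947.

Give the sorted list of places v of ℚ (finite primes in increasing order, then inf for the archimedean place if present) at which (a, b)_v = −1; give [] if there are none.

[2, 7, 19, 23]

(a, b) ≡ (15295, 81795) mod (ℚ^×)²; places V = {2, 3, 5, 7, 13, 17, 19, 23, 31, 41, ∞}.
(a,b)_13: α=2, u≡11; β=2, v≡10 (mod 13); (11|13)=-1, (10|13)=+1; sign (−1)^0·-1^2·+1^2 = +1.
(a,b)_5: α=1, u≡1; β=3, v≡4 (mod 5); (1|5)=+1, (4|5)=+1; sign (−1)^0·+1^3·+1^1 = +1.
(a,b)_23: α=-1, u≡14; β=0, v≡15 (mod 23); (14|23)=-1, (15|23)=-1; sign (−1)^0·-1^0·-1^-1 = -1.
(a,b)_3: α=2, u≡1; β=-3, v≡1 (mod 3); (1|3)=+1, (1|3)=+1; sign (−1)^0·+1^-3·+1^2 = +1.
(a,b)_31: α=0, u≡24; β=-2, v≡6 (mod 31); (24|31)=-1, (6|31)=-1; sign (−1)^0·-1^-2·-1^0 = +1.
(a,b)_41: α=0, u≡5; β=1, v≡27 (mod 41); (5|41)=+1, (27|41)=-1; sign (−1)^0·+1^1·-1^0 = +1.
(a,b)_7: α=1, u≡2; β=1, v≡4 (mod 7); (2|7)=+1, (4|7)=+1; sign (−1)^1·+1^1·+1^1 = -1.
(a,b)_17: α=0, u≡3; β=2, v≡2 (mod 17); (3|17)=-1, (2|17)=+1; sign (−1)^0·-1^2·+1^0 = +1.
(a,b)_2: α=-4, β=4; u≡7, v≡3 (mod 8); ε(u)ε(v)=1·1, αω(v)=-4·1, βω(u)=4·0; sum ≡ 1  ⇒  -1.
(a,b)_∞: sgn(15295)=+, sgn(81795)=+, so +1.
(a,b)_19: α=1, u≡5; β=1, v≡6 (mod 19); (5|19)=+1, (6|19)=+1; sign (−1)^1·+1^1·+1^1 = -1.
|Ram(15295, 81795)| = 4, even; anisotropic at {2, 7, 19, 23}.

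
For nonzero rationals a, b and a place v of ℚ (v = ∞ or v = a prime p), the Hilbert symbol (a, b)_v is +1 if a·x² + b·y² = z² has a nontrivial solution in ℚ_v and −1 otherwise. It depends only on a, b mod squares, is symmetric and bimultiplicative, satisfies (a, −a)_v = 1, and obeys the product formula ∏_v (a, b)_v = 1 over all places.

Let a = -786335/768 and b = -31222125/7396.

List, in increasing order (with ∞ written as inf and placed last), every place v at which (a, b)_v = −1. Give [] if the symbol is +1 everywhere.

[2, 5, 17, inf]

Mod squares: a ≡ -2805, b ≡ -165. Check v ∈ {∞, 2, 3, 5, 11, 17, 29, 43}.
v=5: a=5^1·(≡1), b=5^3·(≡3) mod 5; (1|5)=+1, (3|5)=-1; (−1)^{1·3·2}·(+1)^3·(-1)^1 = -1.
v=2: v_2(a)=-8, v_2(b)=-2; units ≡ 3, 3 (mod 8); ε·ε+αω+βω = 1·1+-8·1+-2·1 ≡ 1  ⇒  (a,b)_2 = -1.
v=43: a=43^0·(≡42), b=43^-2·(≡33) mod 43; (42|43)=-1, (33|43)=-1; (−1)^{0·-2·21}·(-1)^-2·(-1)^0 = +1.
v=29: a=29^2·(≡14), b=29^2·(≡24) mod 29; (14|29)=-1, (24|29)=+1; (−1)^{2·2·14}·(-1)^2·(+1)^2 = +1.
v=∞: -2805 < 0 and -165 < 0  ⇒  (a,b)_∞ = -1.
v=11: a=11^1·(≡9), b=11^1·(≡8) mod 11; (9|11)=+1, (8|11)=-1; (−1)^{1·1·5}·(+1)^1·(-1)^1 = +1.
v=17: a=17^1·(≡12), b=17^0·(≡7) mod 17; (12|17)=-1, (7|17)=-1; (−1)^{1·0·8}·(-1)^0·(-1)^1 = -1.
v=3: a=3^-1·(≡1), b=3^3·(≡2) mod 3; (1|3)=+1, (2|3)=-1; (−1)^{-1·3·1}·(+1)^3·(-1)^-1 = +1.
(-2805, -165 / ℚ) ramifies at {2, 5, 17, ∞}: a division algebra.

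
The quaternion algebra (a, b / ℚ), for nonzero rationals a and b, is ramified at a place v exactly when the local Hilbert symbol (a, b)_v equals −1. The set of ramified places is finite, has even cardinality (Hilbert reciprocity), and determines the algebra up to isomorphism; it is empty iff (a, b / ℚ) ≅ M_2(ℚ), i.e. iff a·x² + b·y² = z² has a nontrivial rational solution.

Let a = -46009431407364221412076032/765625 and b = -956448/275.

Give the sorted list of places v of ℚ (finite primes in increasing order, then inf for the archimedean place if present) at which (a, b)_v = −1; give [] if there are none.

(a, b) ≡ (-169640042, -902) mod (ℚ^×)²; places V = {2, 3, 5, 7, 11, 13, 17, 23, 37, 41, ∞}.
(a,b)_5: α=-6, u≡2; β=-2, v≡2 (mod 5); (2|5)=-1, (2|5)=-1; sign (−1)^0·-1^-2·-1^-6 = +1.
(a,b)_13: α=1, u≡1; β=0, v≡7 (mod 13); (1|13)=+1, (7|13)=-1; sign (−1)^0·+1^0·-1^1 = -1.
(a,b)_7: α=-2, u≡2; β=0, v≡2 (mod 7); (2|7)=+1, (2|7)=+1; sign (−1)^0·+1^0·+1^-2 = +1.
(a,b)_11: α=5, u≡10; β=-1, v≡8 (mod 11); (10|11)=-1, (8|11)=-1; sign (−1)^1·-1^-1·-1^5 = -1.
(a,b)_∞: sgn(-169640042)=−, sgn(-902)=−, so -1.
(a,b)_37: α=1, u≡28; β=0, v≡14 (mod 37); (28|37)=+1, (14|37)=-1; sign (−1)^0·+1^0·-1^1 = -1.
(a,b)_41: α=3, u≡13; β=1, v≡17 (mod 41); (13|41)=-1, (17|41)=-1; sign (−1)^0·-1^1·-1^3 = +1.
(a,b)_2: α=9, β=5; u≡3, v≡5 (mod 8); ε(u)ε(v)=1·0, αω(v)=9·1, βω(u)=5·1; sum ≡ 0  ⇒  +1.
(a,b)_23: α=1, u≡18; β=0, v≡16 (mod 23); (18|23)=+1, (16|23)=+1; sign (−1)^0·+1^0·+1^1 = +1.
(a,b)_3: α=16, u≡1; β=6, v≡1 (mod 3); (1|3)=+1, (1|3)=+1; sign (−1)^0·+1^6·+1^16 = +1.
(a,b)_17: α=1, u≡8; β=0, v≡2 (mod 17); (8|17)=+1, (2|17)=+1; sign (−1)^0·+1^0·+1^1 = +1.
|Ram(-169640042, -902)| = 4, even; anisotropic at {11, 13, 37, ∞}.

[11, 13, 37, inf]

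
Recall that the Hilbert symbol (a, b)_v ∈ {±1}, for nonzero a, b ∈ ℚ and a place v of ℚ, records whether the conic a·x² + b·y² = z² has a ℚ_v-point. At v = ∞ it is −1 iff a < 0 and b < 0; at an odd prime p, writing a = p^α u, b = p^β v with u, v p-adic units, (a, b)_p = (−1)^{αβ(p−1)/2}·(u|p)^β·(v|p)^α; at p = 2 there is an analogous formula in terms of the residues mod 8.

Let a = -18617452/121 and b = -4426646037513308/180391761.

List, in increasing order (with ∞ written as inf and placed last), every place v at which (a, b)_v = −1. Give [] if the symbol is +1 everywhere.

(a, b) ≡ (-43, -47) mod (ℚ^×)²; places V = {2, 3, 7, 11, 37, 43, 47, ∞}.
(a,b)_37: α=0, u≡6; β=-2, v≡30 (mod 37); (6|37)=-1, (30|37)=+1; sign (−1)^0·-1^-2·+1^0 = +1.
(a,b)_2: α=2, β=2; u≡5, v≡1 (mod 8); ε(u)ε(v)=0·0, αω(v)=2·0, βω(u)=2·1; sum ≡ 0  ⇒  +1.
(a,b)_3: α=0, u≡2; β=-2, v≡1 (mod 3); (2|3)=-1, (1|3)=+1; sign (−1)^0·-1^-2·+1^0 = +1.
(a,b)_43: α=1, u≡5; β=2, v≡27 (mod 43); (5|43)=-1, (27|43)=-1; sign (−1)^0·-1^2·-1^1 = -1.
(a,b)_7: α=2, u≡6; β=8, v≡1 (mod 7); (6|7)=-1, (1|7)=+1; sign (−1)^0·-1^8·+1^2 = +1.
(a,b)_∞: sgn(-43)=−, sgn(-47)=−, so -1.
(a,b)_11: α=-2, u≡4; β=-4, v≡7 (mod 11); (4|11)=+1, (7|11)=-1; sign (−1)^0·+1^-4·-1^-2 = +1.
(a,b)_47: α=2, u≡36; β=3, v≡23 (mod 47); (36|47)=+1, (23|47)=-1; sign (−1)^0·+1^3·-1^2 = +1.
Ram(-43, -47) = {43, ∞}; no ℚ_43-point on the conic.

[43, inf]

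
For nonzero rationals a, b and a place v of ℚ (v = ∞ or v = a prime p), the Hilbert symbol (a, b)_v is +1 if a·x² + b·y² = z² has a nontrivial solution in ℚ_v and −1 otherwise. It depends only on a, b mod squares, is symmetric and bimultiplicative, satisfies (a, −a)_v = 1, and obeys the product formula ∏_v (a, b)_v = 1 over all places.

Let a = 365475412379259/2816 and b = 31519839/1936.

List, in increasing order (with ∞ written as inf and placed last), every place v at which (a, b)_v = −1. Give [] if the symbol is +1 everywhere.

(a, b) ≡ (127281, 39) mod (ℚ^×)²; places V = {2, 3, 7, 11, 13, 19, 29, 31, ∞}.
(a,b)_∞: sgn(127281)=+, sgn(39)=+, so +1.
(a,b)_2: α=-8, β=-4; u≡1, v≡7 (mod 8); ε(u)ε(v)=0·1, αω(v)=-8·0, βω(u)=-4·0; sum ≡ 0  ⇒  +1.
(a,b)_11: α=-1, u≡2; β=-2, v≡2 (mod 11); (2|11)=-1, (2|11)=-1; sign (−1)^0·-1^-2·-1^-1 = -1.
(a,b)_13: α=2, u≡8; β=1, v≡1 (mod 13); (8|13)=-1, (1|13)=+1; sign (−1)^0·-1^1·+1^2 = -1.
(a,b)_19: α=1, u≡7; β=0, v≡1 (mod 19); (7|19)=+1, (1|19)=+1; sign (−1)^0·+1^0·+1^1 = +1.
(a,b)_31: α=2, u≡6; β=2, v≡20 (mod 31); (6|31)=-1, (20|31)=+1; sign (−1)^0·-1^2·+1^2 = +1.
(a,b)_7: α=5, u≡4; β=0, v≡2 (mod 7); (4|7)=+1, (2|7)=+1; sign (−1)^0·+1^0·+1^5 = +1.
(a,b)_3: α=5, u≡1; β=1, v≡1 (mod 3); (1|3)=+1, (1|3)=+1; sign (−1)^1·+1^1·+1^5 = -1.
(a,b)_29: α=1, u≡27; β=2, v≡15 (mod 29); (27|29)=-1, (15|29)=-1; sign (−1)^0·-1^2·-1^1 = -1.
Ram(127281, 39) = {3, 11, 13, 29}; no ℚ_3-point on the conic.

[3, 11, 13, 29]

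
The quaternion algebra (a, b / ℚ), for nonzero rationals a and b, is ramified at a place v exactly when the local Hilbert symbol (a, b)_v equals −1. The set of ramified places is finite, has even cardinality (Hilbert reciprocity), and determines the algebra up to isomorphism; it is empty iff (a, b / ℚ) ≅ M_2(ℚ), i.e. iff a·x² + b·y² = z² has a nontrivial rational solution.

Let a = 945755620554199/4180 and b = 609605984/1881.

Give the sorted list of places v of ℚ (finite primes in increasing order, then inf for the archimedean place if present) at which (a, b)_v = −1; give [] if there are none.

[11, 23, 29, 31]

(a, b) ≡ (32395, 278806) mod (ℚ^×)²; places V = {2, 3, 5, 7, 11, 13, 19, 23, 29, 31, ∞}.
(a,b)_23: α=2, u≡21; β=1, v≡8 (mod 23); (21|23)=-1, (8|23)=+1; sign (−1)^0·-1^1·+1^2 = -1.
(a,b)_19: α=-1, u≡3; β=-1, v≡7 (mod 19); (3|19)=-1, (7|19)=+1; sign (−1)^1·-1^-1·+1^-1 = +1.
(a,b)_13: α=4, u≡10; β=4, v≡7 (mod 13); (10|13)=+1, (7|13)=-1; sign (−1)^0·+1^4·-1^4 = +1.
(a,b)_31: α=1, u≡24; β=0, v≡15 (mod 31); (24|31)=-1, (15|31)=-1; sign (−1)^0·-1^0·-1^1 = -1.
(a,b)_11: α=-1, u≡8; β=-1, v≡7 (mod 11); (8|11)=-1, (7|11)=-1; sign (−1)^1·-1^-1·-1^-1 = -1.
(a,b)_7: α=4, u≡5; β=0, v≡3 (mod 7); (5|7)=-1, (3|7)=-1; sign (−1)^0·-1^0·-1^4 = +1.
(a,b)_29: α=2, u≡26; β=1, v≡11 (mod 29); (26|29)=-1, (11|29)=-1; sign (−1)^0·-1^1·-1^2 = -1.
(a,b)_∞: sgn(32395)=+, sgn(278806)=+, so +1.
(a,b)_3: α=0, u≡1; β=-2, v≡1 (mod 3); (1|3)=+1, (1|3)=+1; sign (−1)^0·+1^-2·+1^0 = +1.
(a,b)_2: α=-2, β=5; u≡3, v≡3 (mod 8); ε(u)ε(v)=1·1, αω(v)=-2·1, βω(u)=5·1; sum ≡ 0  ⇒  +1.
(a,b)_5: α=-1, u≡4; β=0, v≡4 (mod 5); (4|5)=+1, (4|5)=+1; sign (−1)^0·+1^0·+1^-1 = +1.
Ram(32395, 278806) = {11, 23, 29, 31}; no ℚ_11-point on the conic.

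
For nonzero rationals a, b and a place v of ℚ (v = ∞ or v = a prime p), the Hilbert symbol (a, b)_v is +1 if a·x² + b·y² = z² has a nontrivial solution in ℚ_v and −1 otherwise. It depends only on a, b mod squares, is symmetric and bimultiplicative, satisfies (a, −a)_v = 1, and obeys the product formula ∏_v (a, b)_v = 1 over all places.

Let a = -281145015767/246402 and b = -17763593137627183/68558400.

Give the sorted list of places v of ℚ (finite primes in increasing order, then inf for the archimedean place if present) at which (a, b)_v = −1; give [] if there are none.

[11, inf]

(a, b) ≡ (-2014, -583) mod (ℚ^×)²; places V = {2, 3, 5, 7, 11, 13, 19, 23, 31, 53, ∞}.
(a,b)_11: α=2, u≡8; β=5, v≡7 (mod 11); (8|11)=-1, (7|11)=-1; sign (−1)^0·-1^5·-1^2 = -1.
(a,b)_∞: sgn(-2014)=−, sgn(-583)=−, so -1.
(a,b)_23: α=0, u≡10; β=-2, v≡10 (mod 23); (10|23)=-1, (10|23)=-1; sign (−1)^0·-1^-2·-1^0 = +1.
(a,b)_31: α=2, u≡14; β=0, v≡22 (mod 31); (14|31)=+1, (22|31)=-1; sign (−1)^0·+1^0·-1^2 = +1.
(a,b)_2: α=-1, β=-6; u≡1, v≡1 (mod 8); ε(u)ε(v)=0·0, αω(v)=-1·0, βω(u)=-6·0; sum ≡ 0  ⇒  +1.
(a,b)_13: α=-2, u≡4; β=0, v≡11 (mod 13); (4|13)=+1, (11|13)=-1; sign (−1)^0·+1^0·-1^-2 = +1.
(a,b)_7: α=4, u≡2; β=8, v≡3 (mod 7); (2|7)=+1, (3|7)=-1; sign (−1)^0·+1^8·-1^4 = +1.
(a,b)_5: α=0, u≡4; β=-2, v≡2 (mod 5); (4|5)=+1, (2|5)=-1; sign (−1)^0·+1^-2·-1^0 = +1.
(a,b)_19: α=1, u≡18; β=2, v≡5 (mod 19); (18|19)=-1, (5|19)=+1; sign (−1)^0·-1^2·+1^1 = +1.
(a,b)_3: α=-6, u≡2; β=-4, v≡2 (mod 3); (2|3)=-1, (2|3)=-1; sign (−1)^0·-1^-4·-1^-6 = +1.
(a,b)_53: α=1, u≡29; β=1, v≡10 (mod 53); (29|53)=+1, (10|53)=+1; sign (−1)^0·+1^1·+1^1 = +1.
|Ram(-2014, -583)| = 2, even; anisotropic at {11, ∞}.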